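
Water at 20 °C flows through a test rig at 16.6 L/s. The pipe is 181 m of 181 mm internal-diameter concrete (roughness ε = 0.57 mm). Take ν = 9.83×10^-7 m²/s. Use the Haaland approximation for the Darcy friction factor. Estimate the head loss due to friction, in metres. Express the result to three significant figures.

V = 4Q/(πD²) = 4·0.0166/(π·0.181²) = 0.6452 m/s
Re = VD/ν = 0.6452·0.181/9.83×10^-7 = 1.19×10^5 → turbulent
ε/D = 0.57/181 = 0.00315
Haaland: f = 0.02754
h_f = f(L/D)V²/(2g) = 0.02754·(181/0.181)·0.6452²/(2·9.81) = 0.5843 m

h_f ≈ 0.584 m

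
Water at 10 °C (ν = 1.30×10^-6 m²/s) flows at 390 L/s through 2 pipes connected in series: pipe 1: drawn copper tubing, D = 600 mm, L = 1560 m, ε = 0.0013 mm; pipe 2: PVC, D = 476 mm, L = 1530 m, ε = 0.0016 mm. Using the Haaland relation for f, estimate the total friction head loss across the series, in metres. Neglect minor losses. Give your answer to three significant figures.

H ≈ 12.7 m

Pipe 1: V = 1.379 m/s, Re = 6.37×10^5, ε/D = 2.17×10^-6, f = 0.01254, h_1 = f(L/D)V²/2g = 3.163 m
Pipe 2: V = 2.192 m/s, Re = 8.02×10^5, ε/D = 3.36×10^-6, f = 0.01207, h_2 = f(L/D)V²/2g = 9.501 m
Series → Q common, losses add: H = Σh = 12.66 m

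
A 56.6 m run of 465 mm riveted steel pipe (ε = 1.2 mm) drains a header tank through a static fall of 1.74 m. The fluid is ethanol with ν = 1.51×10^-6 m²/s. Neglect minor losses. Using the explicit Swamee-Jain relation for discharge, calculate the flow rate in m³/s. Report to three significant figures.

Q ≈ 0.566 m³/s

Swamee-Jain (Type II): Q = -0.965·√(gD⁵h_f/L)·ln[ε/(3.7D) + √(3.17ν²L/(gD³h_f))]
√(gD⁵h_f/L) = √(9.81·0.465⁵·1.74/56.6) = 0.08097
ε/(3.7D) = 6.97×10^-4; √(3.17ν²L/(gD³h_f)) = 1.54×10^-5
Q = -0.965·0.08097·ln(7.129×10^-4) = 0.5662 m³/s
Check: V = 3.33 m/s, Re = 1.03×10^6, f = 0.02531, h_f = 1.75 m ≈ 1.74 m ✓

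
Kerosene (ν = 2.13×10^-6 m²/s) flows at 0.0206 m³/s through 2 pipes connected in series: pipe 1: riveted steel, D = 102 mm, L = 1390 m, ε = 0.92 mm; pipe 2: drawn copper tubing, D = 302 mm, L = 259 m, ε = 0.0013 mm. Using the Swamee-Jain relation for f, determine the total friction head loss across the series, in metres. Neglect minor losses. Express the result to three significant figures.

Pipe 1: V = 2.521 m/s, Re = 1.21×10^5, ε/D = 0.00902, f = 0.03737, h_1 = f(L/D)V²/2g = 165.0 m
Pipe 2: V = 0.2876 m/s, Re = 4.08×10^4, ε/D = 4.30×10^-6, f = 0.02176, h_2 = f(L/D)V²/2g = 0.07868 m
Series → Q common, losses add: H = Σh = 165.0 m

H ≈ 165 m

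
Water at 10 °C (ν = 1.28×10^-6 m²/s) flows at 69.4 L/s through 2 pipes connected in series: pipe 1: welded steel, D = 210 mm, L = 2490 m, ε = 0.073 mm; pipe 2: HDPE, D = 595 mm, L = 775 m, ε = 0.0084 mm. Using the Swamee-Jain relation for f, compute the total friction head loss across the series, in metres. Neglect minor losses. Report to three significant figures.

H ≈ 41.9 m

Pipe 1: V = 2.004 m/s, Re = 3.29×10^5, ε/D = 3.48×10^-4, f = 0.01725, h_1 = f(L/D)V²/2g = 41.86 m
Pipe 2: V = 0.2496 m/s, Re = 1.16×10^5, ε/D = 1.41×10^-5, f = 0.01741, h_2 = f(L/D)V²/2g = 0.07202 m
Series → Q common, losses add: H = Σh = 41.94 m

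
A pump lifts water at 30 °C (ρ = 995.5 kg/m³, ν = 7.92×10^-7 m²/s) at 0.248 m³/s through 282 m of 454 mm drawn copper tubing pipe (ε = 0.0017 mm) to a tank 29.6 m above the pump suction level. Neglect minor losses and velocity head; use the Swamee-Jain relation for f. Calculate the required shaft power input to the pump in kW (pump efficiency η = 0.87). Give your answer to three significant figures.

P_shaft ≈ 84.9 kW

V = 4Q/(πD²) = 1.532 m/s; Re = 8.78×10^5; ε/D = 3.74×10^-6; f = 0.01195
h_f = f(L/D)V²/2g = 0.8880 m
Total head H = z + h_f = 29.6 + 0.8880 = 30.49 m
P_hyd = ρgQH = 995.5·9.81·0.248·30.49 = 73.84 kW
P_shaft = P_hyd/η = 73.84/0.87 = 84.87 kW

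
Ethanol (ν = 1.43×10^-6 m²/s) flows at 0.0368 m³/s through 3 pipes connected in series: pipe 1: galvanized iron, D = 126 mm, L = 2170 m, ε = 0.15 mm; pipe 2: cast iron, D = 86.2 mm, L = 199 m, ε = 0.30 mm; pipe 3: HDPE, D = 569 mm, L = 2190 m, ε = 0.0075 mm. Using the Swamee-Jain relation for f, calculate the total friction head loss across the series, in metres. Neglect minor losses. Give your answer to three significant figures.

H ≈ 295 m

Pipe 1: V = 2.951 m/s, Re = 2.60×10^5, ε/D = 0.00119, f = 0.02163, h_1 = f(L/D)V²/2g = 165.4 m
Pipe 2: V = 6.306 m/s, Re = 3.80×10^5, ε/D = 0.00348, f = 0.02774, h_2 = f(L/D)V²/2g = 129.8 m
Pipe 3: V = 0.1447 m/s, Re = 5.76×10^4, ε/D = 1.32×10^-5, f = 0.02017, h_3 = f(L/D)V²/2g = 0.08289 m
Series → Q common, losses add: H = Σh = 295.3 m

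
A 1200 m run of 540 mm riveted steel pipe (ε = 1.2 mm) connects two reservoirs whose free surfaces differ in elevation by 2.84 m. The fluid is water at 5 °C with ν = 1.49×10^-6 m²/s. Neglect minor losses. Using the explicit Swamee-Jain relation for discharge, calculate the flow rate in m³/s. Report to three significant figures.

Q ≈ 0.231 m³/s

Swamee-Jain (Type II): Q = -0.965·√(gD⁵h_f/L)·ln[ε/(3.7D) + √(3.17ν²L/(gD³h_f))]
√(gD⁵h_f/L) = √(9.81·0.540⁵·2.84/1200) = 0.03265
ε/(3.7D) = 6.01×10^-4; √(3.17ν²L/(gD³h_f)) = 4.39×10^-5
Q = -0.965·0.03265·ln(6.445×10^-4) = 0.2315 m³/s
Check: V = 1.01 m/s, Re = 3.66×10^5, f = 0.02468, h_f = 2.86 m ≈ 2.84 m ✓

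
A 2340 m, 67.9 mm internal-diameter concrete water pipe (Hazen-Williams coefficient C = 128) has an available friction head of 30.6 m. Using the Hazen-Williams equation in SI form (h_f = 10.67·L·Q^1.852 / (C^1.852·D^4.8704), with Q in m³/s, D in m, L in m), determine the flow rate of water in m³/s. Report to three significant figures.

Rearranging: Q = [h_f·C^1.852·D^4.8704 / (10.67·L)]^(1/1.852)
Q = [30.6·128^1.852·0.0679^4.8704 / (10.67·2340)]^0.540 = 0.002905 m³/s

Q ≈ 0.00290 m³/s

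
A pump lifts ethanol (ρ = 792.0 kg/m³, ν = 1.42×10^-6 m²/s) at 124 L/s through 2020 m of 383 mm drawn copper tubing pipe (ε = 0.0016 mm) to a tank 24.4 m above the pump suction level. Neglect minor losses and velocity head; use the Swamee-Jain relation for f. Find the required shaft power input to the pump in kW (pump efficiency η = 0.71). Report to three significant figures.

P_shaft ≈ 39.2 kW

V = 4Q/(πD²) = 1.076 m/s; Re = 2.90×10^5; ε/D = 4.18×10^-6; f = 0.01451
h_f = f(L/D)V²/2g = 4.519 m
Total head H = z + h_f = 24.4 + 4.519 = 28.92 m
P_hyd = ρgQH = 792.0·9.81·0.124·28.92 = 27.86 kW
P_shaft = P_hyd/η = 27.86/0.71 = 39.24 kW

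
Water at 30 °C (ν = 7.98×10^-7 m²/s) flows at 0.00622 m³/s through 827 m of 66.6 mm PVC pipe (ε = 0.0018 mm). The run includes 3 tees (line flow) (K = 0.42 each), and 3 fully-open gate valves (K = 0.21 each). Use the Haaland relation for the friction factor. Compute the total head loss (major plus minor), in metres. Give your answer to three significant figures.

H_L ≈ 33.7 m

V = 4Q/(πD²) = 1.785 m/s; V²/2g = 0.1625 m
Re = 1.49×10^5, ε/D = 2.70×10^-5 → f = 0.01657 (Haaland)
Major: h_f = f(L/D)·V²/2g = 0.01657·12417·0.1625 = 33.43 m
Minor: ΣK = 1.89; h_m = ΣK·V²/2g = 0.3071 m
Total H_L = 33.43 + 0.3071 = 33.73 m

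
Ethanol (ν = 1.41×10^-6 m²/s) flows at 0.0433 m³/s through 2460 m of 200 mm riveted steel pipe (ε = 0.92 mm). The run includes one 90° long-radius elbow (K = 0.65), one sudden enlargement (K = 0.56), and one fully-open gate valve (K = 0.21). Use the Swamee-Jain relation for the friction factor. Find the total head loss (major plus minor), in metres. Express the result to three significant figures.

V = 4Q/(πD²) = 1.378 m/s; V²/2g = 0.09682 m
Re = 1.96×10^5, ε/D = 0.00460 → f = 0.03031 (Swamee-Jain)
Major: h_f = f(L/D)·V²/2g = 0.03031·12300·0.09682 = 36.09 m
Minor: ΣK = 1.42; h_m = ΣK·V²/2g = 0.1375 m
Total H_L = 36.09 + 0.1375 = 36.23 m

H_L ≈ 36.2 m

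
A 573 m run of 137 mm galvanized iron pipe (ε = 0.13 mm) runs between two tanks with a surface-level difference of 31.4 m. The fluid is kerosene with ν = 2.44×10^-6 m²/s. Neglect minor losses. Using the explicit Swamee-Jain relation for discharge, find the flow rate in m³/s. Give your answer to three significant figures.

Swamee-Jain (Type II): Q = -0.965·√(gD⁵h_f/L)·ln[ε/(3.7D) + √(3.17ν²L/(gD³h_f))]
√(gD⁵h_f/L) = √(9.81·0.137⁵·31.4/573) = 0.005094
ε/(3.7D) = 2.56×10^-4; √(3.17ν²L/(gD³h_f)) = 1.17×10^-4
Q = -0.965·0.005094·ln(3.733×10^-4) = 0.03880 m³/s
Check: V = 2.63 m/s, Re = 1.48×10^5, f = 0.02143, h_f = 31.6 m ≈ 31.4 m ✓

Q ≈ 0.0388 m³/s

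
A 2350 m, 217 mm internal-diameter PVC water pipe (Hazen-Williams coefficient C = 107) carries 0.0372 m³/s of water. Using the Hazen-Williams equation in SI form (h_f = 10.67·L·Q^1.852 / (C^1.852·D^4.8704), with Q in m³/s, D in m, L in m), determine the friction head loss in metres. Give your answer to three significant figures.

h_f = 10.67·2350·0.0372^1.852 / (107^1.852·0.217^4.8704) = 16.79 m

h_f ≈ 16.8 m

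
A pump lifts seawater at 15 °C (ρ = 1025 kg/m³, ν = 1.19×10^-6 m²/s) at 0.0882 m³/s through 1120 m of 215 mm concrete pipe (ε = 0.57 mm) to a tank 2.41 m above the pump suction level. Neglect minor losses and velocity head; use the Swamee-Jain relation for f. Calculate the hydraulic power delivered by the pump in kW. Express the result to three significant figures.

P_hyd ≈ 37.9 kW

V = 4Q/(πD²) = 2.429 m/s; Re = 4.39×10^5; ε/D = 0.00265; f = 0.02574
h_f = f(L/D)V²/2g = 40.33 m
Total head H = z + h_f = 2.41 + 40.33 = 42.74 m
P_hyd = ρgQH = 1025·9.81·0.0882·42.74 = 37.91 kW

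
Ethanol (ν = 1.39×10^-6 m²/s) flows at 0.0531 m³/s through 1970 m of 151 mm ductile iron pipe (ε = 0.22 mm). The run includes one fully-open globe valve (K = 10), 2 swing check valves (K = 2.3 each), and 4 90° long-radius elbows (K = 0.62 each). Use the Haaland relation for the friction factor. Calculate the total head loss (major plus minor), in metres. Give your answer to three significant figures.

H_L ≈ 138 m

V = 4Q/(πD²) = 2.965 m/s; V²/2g = 0.4481 m
Re = 3.22×10^5, ε/D = 0.00146 → f = 0.02222 (Haaland)
Major: h_f = f(L/D)·V²/2g = 0.02222·13046·0.4481 = 129.9 m
Minor: ΣK = 17.1; h_m = ΣK·V²/2g = 7.654 m
Total H_L = 129.9 + 7.654 = 137.6 m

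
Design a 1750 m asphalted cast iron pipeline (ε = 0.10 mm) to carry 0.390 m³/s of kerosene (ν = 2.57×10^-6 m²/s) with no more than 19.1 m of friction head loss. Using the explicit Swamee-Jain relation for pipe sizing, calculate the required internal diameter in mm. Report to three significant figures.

D ≈ 455 mm

Swamee-Jain (Type III): D = 0.66·[ε^1.25·(LQ²/(gh_f))^4.75 + ν·Q^9.4·(L/(gh_f))^5.2]^0.04
LQ²/(gh_f) = 1.421; L/(gh_f) = 9.340
Term 1 = ε^1.25·(…)^4.75 = 5.30×10^-5; Term 2 = ν·Q^9.4·(…)^5.2 = 4.09×10^-5
D = 0.66·(5.30×10^-5 + 4.09×10^-5)^0.04 = 0.4555 m = 455 mm
Check: V = 2.39 m/s, Re = 4.24×10^5, f = 0.01591, h_f = 17.9 m ≈ 19.1 m ✓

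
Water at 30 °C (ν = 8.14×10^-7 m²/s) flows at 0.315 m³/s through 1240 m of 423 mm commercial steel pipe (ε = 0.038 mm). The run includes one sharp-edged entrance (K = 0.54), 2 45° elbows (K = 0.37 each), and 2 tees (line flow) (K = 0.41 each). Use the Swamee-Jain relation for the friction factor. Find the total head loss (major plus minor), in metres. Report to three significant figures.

V = 4Q/(πD²) = 2.242 m/s; V²/2g = 0.2561 m
Re = 1.16×10^6, ε/D = 8.98×10^-5 → f = 0.01318 (Swamee-Jain)
Major: h_f = f(L/D)·V²/2g = 0.01318·2931·0.2561 = 9.897 m
Minor: ΣK = 2.10; h_m = ΣK·V²/2g = 0.5378 m
Total H_L = 9.897 + 0.5378 = 10.43 m

H_L ≈ 10.4 m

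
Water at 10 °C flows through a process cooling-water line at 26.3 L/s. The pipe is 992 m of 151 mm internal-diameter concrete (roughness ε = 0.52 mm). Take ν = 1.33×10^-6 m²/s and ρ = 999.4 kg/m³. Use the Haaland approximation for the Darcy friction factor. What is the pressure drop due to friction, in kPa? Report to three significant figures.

Δp ≈ 198 kPa

V = 4Q/(πD²) = 4·0.0263/(π·0.151²) = 1.469 m/s
Re = VD/ν = 1.469·0.151/1.33×10^-6 = 1.67×10^5 → turbulent
ε/D = 0.52/151 = 0.00344
Haaland: f = 0.02792
h_f = f(L/D)V²/(2g) = 0.02792·(992/0.151)·1.469²/(2·9.81) = 20.16 m
Δp = ρg·h_f = 999.4·9.81·20.16 = 197.7 kPa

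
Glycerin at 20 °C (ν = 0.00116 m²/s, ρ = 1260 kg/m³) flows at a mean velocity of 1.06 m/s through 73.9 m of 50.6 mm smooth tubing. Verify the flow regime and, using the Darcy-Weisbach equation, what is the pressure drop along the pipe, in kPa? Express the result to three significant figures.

Δp ≈ 1430 kPa

Re = VD/ν = 1.06·0.05060/0.00116 = 46.2 → laminar (Re < 2300)
f = 64/Re = 1.384
h_f = f(L/D)V²/(2g) = 1.384·(73.9/0.05060)·1.06²/(2·9.81) = 115.8 m
Δp = ρg·h_f = 1260·9.81·115.8 = 1431 kPa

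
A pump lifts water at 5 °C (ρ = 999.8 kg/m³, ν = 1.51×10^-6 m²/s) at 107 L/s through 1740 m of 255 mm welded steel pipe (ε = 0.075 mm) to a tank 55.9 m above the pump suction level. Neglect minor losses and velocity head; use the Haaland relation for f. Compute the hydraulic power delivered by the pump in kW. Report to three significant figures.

V = 4Q/(πD²) = 2.095 m/s; Re = 3.54×10^5; ε/D = 2.94×10^-4; f = 0.01652
h_f = f(L/D)V²/2g = 25.22 m
Total head H = z + h_f = 55.9 + 25.22 = 81.12 m
P_hyd = ρgQH = 999.8·9.81·0.107·81.12 = 85.14 kW

P_hyd ≈ 85.1 kW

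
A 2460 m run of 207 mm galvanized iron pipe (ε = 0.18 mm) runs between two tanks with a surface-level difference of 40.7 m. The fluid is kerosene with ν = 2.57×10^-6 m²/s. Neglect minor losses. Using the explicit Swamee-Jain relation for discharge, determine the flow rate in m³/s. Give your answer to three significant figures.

Q ≈ 0.0602 m³/s

Swamee-Jain (Type II): Q = -0.965·√(gD⁵h_f/L)·ln[ε/(3.7D) + √(3.17ν²L/(gD³h_f))]
√(gD⁵h_f/L) = √(9.81·0.207⁵·40.7/2460) = 0.007854
ε/(3.7D) = 2.35×10^-4; √(3.17ν²L/(gD³h_f)) = 1.21×10^-4
Q = -0.965·0.007854·ln(3.556×10^-4) = 0.06019 m³/s
Check: V = 1.79 m/s, Re = 1.44×10^5, f = 0.02116, h_f = 41.0 m ≈ 40.7 m ✓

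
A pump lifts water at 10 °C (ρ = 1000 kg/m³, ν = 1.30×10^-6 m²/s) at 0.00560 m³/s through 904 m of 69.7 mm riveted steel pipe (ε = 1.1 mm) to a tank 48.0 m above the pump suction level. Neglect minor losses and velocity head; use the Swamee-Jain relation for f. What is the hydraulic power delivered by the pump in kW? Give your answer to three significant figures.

P_hyd ≈ 6.19 kW

V = 4Q/(πD²) = 1.468 m/s; Re = 7.87×10^4; ε/D = 0.0158; f = 0.04536
h_f = f(L/D)V²/2g = 64.59 m
Total head H = z + h_f = 48.0 + 64.59 = 112.6 m
P_hyd = ρgQH = 1000·9.81·0.00560·112.6 = 6.185 kW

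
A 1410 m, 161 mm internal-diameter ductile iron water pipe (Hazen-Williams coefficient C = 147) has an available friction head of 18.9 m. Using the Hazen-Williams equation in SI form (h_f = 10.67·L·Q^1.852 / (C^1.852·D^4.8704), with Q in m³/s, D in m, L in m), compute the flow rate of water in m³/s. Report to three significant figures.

Q ≈ 0.0327 m³/s

Rearranging: Q = [h_f·C^1.852·D^4.8704 / (10.67·L)]^(1/1.852)
Q = [18.9·147^1.852·0.161^4.8704 / (10.67·1410)]^0.540 = 0.03274 m³/s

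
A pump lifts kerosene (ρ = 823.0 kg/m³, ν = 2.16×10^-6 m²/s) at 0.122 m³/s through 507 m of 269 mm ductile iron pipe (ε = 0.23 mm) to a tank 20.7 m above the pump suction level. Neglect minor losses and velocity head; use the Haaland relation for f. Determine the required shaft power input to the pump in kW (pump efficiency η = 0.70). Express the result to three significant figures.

V = 4Q/(πD²) = 2.147 m/s; Re = 2.67×10^5; ε/D = 8.55×10^-4; f = 0.02000
h_f = f(L/D)V²/2g = 8.852 m
Total head H = z + h_f = 20.7 + 8.852 = 29.55 m
P_hyd = ρgQH = 823.0·9.81·0.122·29.55 = 29.11 kW
P_shaft = P_hyd/η = 29.11/0.70 = 41.58 kW

P_shaft ≈ 41.6 kW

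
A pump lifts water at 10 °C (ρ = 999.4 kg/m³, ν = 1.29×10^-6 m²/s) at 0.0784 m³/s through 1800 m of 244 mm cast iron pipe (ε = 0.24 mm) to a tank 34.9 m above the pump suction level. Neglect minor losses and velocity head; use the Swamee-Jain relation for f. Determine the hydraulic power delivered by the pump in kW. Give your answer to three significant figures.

P_hyd ≈ 43.6 kW

V = 4Q/(πD²) = 1.677 m/s; Re = 3.17×10^5; ε/D = 9.84×10^-4; f = 0.02063
h_f = f(L/D)V²/2g = 21.80 m
Total head H = z + h_f = 34.9 + 21.80 = 56.70 m
P_hyd = ρgQH = 999.4·9.81·0.0784·56.70 = 43.58 kW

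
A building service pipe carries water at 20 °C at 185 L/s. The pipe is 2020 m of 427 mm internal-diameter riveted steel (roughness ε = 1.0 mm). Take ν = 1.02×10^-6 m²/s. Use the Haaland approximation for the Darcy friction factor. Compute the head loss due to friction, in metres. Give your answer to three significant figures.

h_f ≈ 9.96 m

V = 4Q/(πD²) = 4·0.185/(π·0.427²) = 1.292 m/s
Re = VD/ν = 1.292·0.427/1.02×10^-6 = 5.41×10^5 → turbulent
ε/D = 1.0/427 = 0.00234
Haaland: f = 0.02475
h_f = f(L/D)V²/(2g) = 0.02475·(2020/0.427)·1.292²/(2·9.81) = 9.960 m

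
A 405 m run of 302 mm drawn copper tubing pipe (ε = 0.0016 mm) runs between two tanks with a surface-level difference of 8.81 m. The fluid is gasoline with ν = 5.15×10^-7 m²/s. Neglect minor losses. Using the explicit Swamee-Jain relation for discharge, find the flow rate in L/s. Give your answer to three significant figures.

Swamee-Jain (Type II): Q = -0.965·√(gD⁵h_f/L)·ln[ε/(3.7D) + √(3.17ν²L/(gD³h_f))]
√(gD⁵h_f/L) = √(9.81·0.302⁵·8.81/405) = 0.02315
ε/(3.7D) = 1.43×10^-6; √(3.17ν²L/(gD³h_f)) = 1.20×10^-5
Q = -0.965·0.02315·ln(1.339×10^-5) = 0.2507 m³/s
Check: V = 3.50 m/s, Re = 2.05×10^6, f = 0.01053, h_f = 8.81 m ≈ 8.81 m ✓

Q ≈ 251 L/s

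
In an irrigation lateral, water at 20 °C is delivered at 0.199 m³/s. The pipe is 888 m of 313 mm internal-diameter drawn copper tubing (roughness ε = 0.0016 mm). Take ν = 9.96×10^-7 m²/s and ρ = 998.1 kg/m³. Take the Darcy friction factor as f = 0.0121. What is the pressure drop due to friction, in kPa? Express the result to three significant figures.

Δp ≈ 115 kPa

V = 4Q/(πD²) = 4·0.199/(π·0.313²) = 2.586 m/s
h_f = f(L/D)V²/(2g) = 0.01210·(888/0.313)·2.586²/(2·9.81) = 11.70 m
Δp = ρg·h_f = 998.1·9.81·11.70 = 114.6 kPa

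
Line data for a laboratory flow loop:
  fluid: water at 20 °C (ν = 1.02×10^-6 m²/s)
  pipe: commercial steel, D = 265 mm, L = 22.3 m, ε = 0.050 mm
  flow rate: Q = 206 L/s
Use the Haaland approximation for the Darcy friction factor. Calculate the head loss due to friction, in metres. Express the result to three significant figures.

V = 4Q/(πD²) = 4·0.206/(π·0.265²) = 3.735 m/s
Re = VD/ν = 3.735·0.265/1.02×10^-6 = 9.70×10^5 → turbulent
ε/D = 0.050/265 = 1.89×10^-4
Haaland: f = 0.01450
h_f = f(L/D)V²/(2g) = 0.01450·(22.3/0.265)·3.735²/(2·9.81) = 0.8673 m

h_f ≈ 0.867 m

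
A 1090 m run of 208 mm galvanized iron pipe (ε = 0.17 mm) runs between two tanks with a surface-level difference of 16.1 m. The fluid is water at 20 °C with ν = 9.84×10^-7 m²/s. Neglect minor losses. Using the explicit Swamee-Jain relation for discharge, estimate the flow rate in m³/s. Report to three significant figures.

Q ≈ 0.0596 m³/s

Swamee-Jain (Type II): Q = -0.965·√(gD⁵h_f/L)·ln[ε/(3.7D) + √(3.17ν²L/(gD³h_f))]
√(gD⁵h_f/L) = √(9.81·0.208⁵·16.1/1090) = 0.007511
ε/(3.7D) = 2.21×10^-4; √(3.17ν²L/(gD³h_f)) = 4.85×10^-5
Q = -0.965·0.007511·ln(2.694×10^-4) = 0.05957 m³/s
Check: V = 1.75 m/s, Re = 3.71×10^5, f = 0.01975, h_f = 16.2 m ≈ 16.1 m ✓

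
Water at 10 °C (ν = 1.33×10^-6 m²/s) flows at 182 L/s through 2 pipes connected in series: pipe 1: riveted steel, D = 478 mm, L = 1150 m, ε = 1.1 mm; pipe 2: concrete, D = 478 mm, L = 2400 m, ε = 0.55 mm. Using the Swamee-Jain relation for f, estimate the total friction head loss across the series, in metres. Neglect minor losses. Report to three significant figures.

H ≈ 8.72 m

Pipe 1: V = 1.014 m/s, Re = 3.65×10^5, ε/D = 0.00230, f = 0.02490, h_1 = f(L/D)V²/2g = 3.141 m
Pipe 2: V = 1.014 m/s, Re = 3.65×10^5, ε/D = 0.00115, f = 0.02119, h_2 = f(L/D)V²/2g = 5.579 m
Series → Q common, losses add: H = Σh = 8.720 m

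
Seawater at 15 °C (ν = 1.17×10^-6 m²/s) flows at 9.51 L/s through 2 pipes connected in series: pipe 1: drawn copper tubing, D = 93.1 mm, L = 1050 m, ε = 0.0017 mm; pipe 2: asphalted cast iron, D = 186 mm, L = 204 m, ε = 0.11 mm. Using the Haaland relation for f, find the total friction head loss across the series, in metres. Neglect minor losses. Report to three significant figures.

H ≈ 19.8 m

Pipe 1: V = 1.397 m/s, Re = 1.11×10^5, ε/D = 1.83×10^-5, f = 0.01751, h_1 = f(L/D)V²/2g = 19.65 m
Pipe 2: V = 0.3500 m/s, Re = 5.56×10^4, ε/D = 5.91×10^-4, f = 0.02215, h_2 = f(L/D)V²/2g = 0.1517 m
Series → Q common, losses add: H = Σh = 19.80 m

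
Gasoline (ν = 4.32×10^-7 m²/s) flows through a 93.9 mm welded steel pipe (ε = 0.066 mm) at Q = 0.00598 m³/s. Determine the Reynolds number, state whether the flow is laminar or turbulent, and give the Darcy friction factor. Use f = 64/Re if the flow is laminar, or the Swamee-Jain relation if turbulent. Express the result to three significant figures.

V = 4Q/(πD²) = 0.8635 m/s
Re = VD/ν = 0.8635·0.0939/4.32×10^-7 = 1.88×10^5
Re > 4000 → turbulent; ε/D = 7.03×10^-4
Swamee-Jain: f = 0.02003

Re ≈ 1.88×10^5; turbulent; f ≈ 0.0200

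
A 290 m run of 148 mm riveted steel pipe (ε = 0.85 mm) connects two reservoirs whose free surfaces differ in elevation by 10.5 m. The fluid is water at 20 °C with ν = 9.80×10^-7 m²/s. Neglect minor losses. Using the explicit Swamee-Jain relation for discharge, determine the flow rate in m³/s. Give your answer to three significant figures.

Q ≈ 0.0312 m³/s

Swamee-Jain (Type II): Q = -0.965·√(gD⁵h_f/L)·ln[ε/(3.7D) + √(3.17ν²L/(gD³h_f))]
√(gD⁵h_f/L) = √(9.81·0.148⁵·10.5/290) = 0.005022
ε/(3.7D) = 0.00155; √(3.17ν²L/(gD³h_f)) = 5.14×10^-5
Q = -0.965·0.005022·ln(0.001604) = 0.03119 m³/s
Check: V = 1.81 m/s, Re = 2.74×10^5, f = 0.03214, h_f = 10.5 m ≈ 10.5 m ✓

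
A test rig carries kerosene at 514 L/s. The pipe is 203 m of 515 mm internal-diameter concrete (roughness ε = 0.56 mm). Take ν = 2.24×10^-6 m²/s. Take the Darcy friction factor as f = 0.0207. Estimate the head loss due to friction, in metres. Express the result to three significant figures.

h_f ≈ 2.53 m

V = 4Q/(πD²) = 4·0.514/(π·0.515²) = 2.468 m/s
h_f = f(L/D)V²/(2g) = 0.02070·(203/0.515)·2.468²/(2·9.81) = 2.532 m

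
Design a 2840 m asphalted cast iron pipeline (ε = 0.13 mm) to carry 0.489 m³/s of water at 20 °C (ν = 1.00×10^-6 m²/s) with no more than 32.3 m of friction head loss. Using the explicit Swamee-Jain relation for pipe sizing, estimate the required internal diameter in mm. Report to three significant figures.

Swamee-Jain (Type III): D = 0.66·[ε^1.25·(LQ²/(gh_f))^4.75 + ν·Q^9.4·(L/(gh_f))^5.2]^0.04
LQ²/(gh_f) = 2.143; L/(gh_f) = 8.963
Term 1 = ε^1.25·(…)^4.75 = 5.19×10^-4; Term 2 = ν·Q^9.4·(…)^5.2 = 1.08×10^-4
D = 0.66·(5.19×10^-4 + 1.08×10^-4)^0.04 = 0.4914 m = 491 mm
Check: V = 2.58 m/s, Re = 1.27×10^6, f = 0.01527, h_f = 29.9 m ≈ 32.3 m ✓

D ≈ 491 mm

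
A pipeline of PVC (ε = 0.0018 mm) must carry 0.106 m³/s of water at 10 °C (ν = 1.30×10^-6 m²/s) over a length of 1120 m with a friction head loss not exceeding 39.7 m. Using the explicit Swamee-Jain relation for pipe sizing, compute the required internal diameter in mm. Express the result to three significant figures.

D ≈ 206 mm

Swamee-Jain (Type III): D = 0.66·[ε^1.25·(LQ²/(gh_f))^4.75 + ν·Q^9.4·(L/(gh_f))^5.2]^0.04
LQ²/(gh_f) = 0.03231; L/(gh_f) = 2.876
Term 1 = ε^1.25·(…)^4.75 = 5.48×10^-15; Term 2 = ν·Q^9.4·(…)^5.2 = 2.17×10^-13
D = 0.66·(5.48×10^-15 + 2.17×10^-13)^0.04 = 0.2058 m = 206 mm
Check: V = 3.19 m/s, Re = 5.04×10^5, f = 0.01321, h_f = 37.2 m ≈ 39.7 m ✓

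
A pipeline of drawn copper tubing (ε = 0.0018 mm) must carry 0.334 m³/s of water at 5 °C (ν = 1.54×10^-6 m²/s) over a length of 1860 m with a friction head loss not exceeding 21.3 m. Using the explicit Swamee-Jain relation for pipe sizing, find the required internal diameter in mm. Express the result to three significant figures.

Swamee-Jain (Type III): D = 0.66·[ε^1.25·(LQ²/(gh_f))^4.75 + ν·Q^9.4·(L/(gh_f))^5.2]^0.04
LQ²/(gh_f) = 0.9930; L/(gh_f) = 8.902
Term 1 = ε^1.25·(…)^4.75 = 6.38×10^-8; Term 2 = ν·Q^9.4·(…)^5.2 = 4.45×10^-6
D = 0.66·(6.38×10^-8 + 4.45×10^-6)^0.04 = 0.4034 m = 403 mm
Check: V = 2.61 m/s, Re = 6.85×10^5, f = 0.01247, h_f = 20.0 m ≈ 21.3 m ✓

D ≈ 403 mm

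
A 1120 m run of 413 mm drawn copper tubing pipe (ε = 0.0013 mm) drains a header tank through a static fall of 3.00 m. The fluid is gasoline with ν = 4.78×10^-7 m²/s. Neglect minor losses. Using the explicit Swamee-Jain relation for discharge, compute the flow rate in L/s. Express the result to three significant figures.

Q ≈ 185 L/s

Swamee-Jain (Type II): Q = -0.965·√(gD⁵h_f/L)·ln[ε/(3.7D) + √(3.17ν²L/(gD³h_f))]
√(gD⁵h_f/L) = √(9.81·0.413⁵·3.00/1120) = 0.01777
ε/(3.7D) = 8.51×10^-7; √(3.17ν²L/(gD³h_f)) = 1.98×10^-5
Q = -0.965·0.01777·ln(2.063×10^-5) = 0.1850 m³/s
Check: V = 1.38 m/s, Re = 1.19×10^6, f = 0.01136, h_f = 2.99 m ≈ 3.00 m ✓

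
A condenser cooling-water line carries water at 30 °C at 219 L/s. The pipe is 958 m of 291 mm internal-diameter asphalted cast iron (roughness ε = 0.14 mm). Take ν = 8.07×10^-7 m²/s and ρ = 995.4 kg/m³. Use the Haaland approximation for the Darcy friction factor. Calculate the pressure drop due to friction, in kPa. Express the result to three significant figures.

Δp ≈ 302 kPa

V = 4Q/(πD²) = 4·0.219/(π·0.291²) = 3.293 m/s
Re = VD/ν = 3.293·0.291/8.07×10^-7 = 1.19×10^6 → turbulent
ε/D = 0.14/291 = 4.81×10^-4
Haaland: f = 0.01697
h_f = f(L/D)V²/(2g) = 0.01697·(958/0.291)·3.293²/(2·9.81) = 30.88 m
Δp = ρg·h_f = 995.4·9.81·30.88 = 301.5 kPa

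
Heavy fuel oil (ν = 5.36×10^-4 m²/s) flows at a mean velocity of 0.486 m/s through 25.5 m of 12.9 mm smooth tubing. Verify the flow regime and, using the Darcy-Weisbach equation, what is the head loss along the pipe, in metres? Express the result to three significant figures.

h_f ≈ 130 m

Re = VD/ν = 0.486·0.01290/5.36×10^-4 = 11.7 → laminar (Re < 2300)
f = 64/Re = 5.472
h_f = f(L/D)V²/(2g) = 5.472·(25.5/0.01290)·0.486²/(2·9.81) = 130.2 m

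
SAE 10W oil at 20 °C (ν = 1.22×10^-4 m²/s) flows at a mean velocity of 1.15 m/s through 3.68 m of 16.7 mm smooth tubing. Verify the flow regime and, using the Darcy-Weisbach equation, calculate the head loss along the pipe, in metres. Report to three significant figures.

Re = VD/ν = 1.15·0.01670/1.22×10^-4 = 157 → laminar (Re < 2300)
f = 64/Re = 0.4066
h_f = f(L/D)V²/(2g) = 0.4066·(3.68/0.01670)·1.15²/(2·9.81) = 6.039 m

h_f ≈ 6.04 m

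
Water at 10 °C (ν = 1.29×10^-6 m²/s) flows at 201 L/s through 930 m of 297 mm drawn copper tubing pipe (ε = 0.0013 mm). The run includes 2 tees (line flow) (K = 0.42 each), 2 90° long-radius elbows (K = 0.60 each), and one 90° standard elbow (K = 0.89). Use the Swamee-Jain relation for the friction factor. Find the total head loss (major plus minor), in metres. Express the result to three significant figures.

H_L ≈ 18.1 m

V = 4Q/(πD²) = 2.901 m/s; V²/2g = 0.4290 m
Re = 6.68×10^5, ε/D = 4.38×10^-6 → f = 0.01252 (Swamee-Jain)
Major: h_f = f(L/D)·V²/2g = 0.01252·3131·0.4290 = 16.82 m
Minor: ΣK = 2.93; h_m = ΣK·V²/2g = 1.257 m
Total H_L = 16.82 + 1.257 = 18.08 m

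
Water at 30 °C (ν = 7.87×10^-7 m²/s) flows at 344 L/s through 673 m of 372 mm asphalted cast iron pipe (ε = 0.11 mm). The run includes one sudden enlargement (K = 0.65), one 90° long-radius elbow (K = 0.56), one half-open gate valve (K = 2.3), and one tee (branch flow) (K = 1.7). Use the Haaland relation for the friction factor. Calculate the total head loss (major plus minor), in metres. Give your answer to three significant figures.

H_L ≈ 16.8 m

V = 4Q/(πD²) = 3.165 m/s; V²/2g = 0.5106 m
Re = 1.50×10^6, ε/D = 2.96×10^-4 → f = 0.01536 (Haaland)
Major: h_f = f(L/D)·V²/2g = 0.01536·1809·0.5106 = 14.19 m
Minor: ΣK = 5.21; h_m = ΣK·V²/2g = 2.660 m
Total H_L = 14.19 + 2.660 = 16.85 m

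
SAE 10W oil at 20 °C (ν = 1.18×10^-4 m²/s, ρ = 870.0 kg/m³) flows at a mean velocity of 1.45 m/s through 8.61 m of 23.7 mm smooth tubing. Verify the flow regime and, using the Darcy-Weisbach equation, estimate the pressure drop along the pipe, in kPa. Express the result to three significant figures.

Re = VD/ν = 1.45·0.02370/1.18×10^-4 = 291 → laminar (Re < 2300)
f = 64/Re = 0.2198
h_f = f(L/D)V²/(2g) = 0.2198·(8.61/0.02370)·1.45²/(2·9.81) = 8.555 m
Δp = ρg·h_f = 870.0·9.81·8.555 = 73.02 kPa

Δp ≈ 73.0 kPa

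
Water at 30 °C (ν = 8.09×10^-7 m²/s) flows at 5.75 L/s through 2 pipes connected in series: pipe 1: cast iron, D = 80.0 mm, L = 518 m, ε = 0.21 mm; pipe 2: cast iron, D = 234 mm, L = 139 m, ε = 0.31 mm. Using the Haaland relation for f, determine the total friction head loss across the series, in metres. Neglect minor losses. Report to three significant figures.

H ≈ 11.4 m

Pipe 1: V = 1.144 m/s, Re = 1.13×10^5, ε/D = 0.00262, f = 0.02639, h_1 = f(L/D)V²/2g = 11.40 m
Pipe 2: V = 0.1337 m/s, Re = 3.87×10^4, ε/D = 0.00132, f = 0.02543, h_2 = f(L/D)V²/2g = 0.01376 m
Series → Q common, losses add: H = Σh = 11.41 m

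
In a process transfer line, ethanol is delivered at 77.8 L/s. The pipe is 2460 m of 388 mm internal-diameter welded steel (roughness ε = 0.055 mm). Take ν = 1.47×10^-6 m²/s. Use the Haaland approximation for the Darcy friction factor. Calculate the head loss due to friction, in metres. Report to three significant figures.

V = 4Q/(πD²) = 4·0.0778/(π·0.388²) = 0.6580 m/s
Re = VD/ν = 0.6580·0.388/1.47×10^-6 = 1.74×10^5 → turbulent
ε/D = 0.055/388 = 1.42×10^-4
Haaland: f = 0.01683
h_f = f(L/D)V²/(2g) = 0.01683·(2460/0.388)·0.6580²/(2·9.81) = 2.355 m

h_f ≈ 2.36 m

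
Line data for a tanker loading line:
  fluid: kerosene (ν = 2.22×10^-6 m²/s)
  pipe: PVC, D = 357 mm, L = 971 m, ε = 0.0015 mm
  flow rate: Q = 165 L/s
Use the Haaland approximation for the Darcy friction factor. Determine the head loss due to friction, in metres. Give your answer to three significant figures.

h_f ≈ 5.54 m

V = 4Q/(πD²) = 4·0.165/(π·0.357²) = 1.648 m/s
Re = VD/ν = 1.648·0.357/2.22×10^-6 = 2.65×10^5 → turbulent
ε/D = 0.0015/357 = 4.20×10^-6
Haaland: f = 0.01471
h_f = f(L/D)V²/(2g) = 0.01471·(971/0.357)·1.648²/(2·9.81) = 5.541 m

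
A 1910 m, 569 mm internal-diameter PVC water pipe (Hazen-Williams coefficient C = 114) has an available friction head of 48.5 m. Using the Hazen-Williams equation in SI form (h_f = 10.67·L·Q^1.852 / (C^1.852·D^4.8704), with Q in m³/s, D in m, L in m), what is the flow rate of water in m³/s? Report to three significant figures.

Q ≈ 0.992 m³/s

Rearranging: Q = [h_f·C^1.852·D^4.8704 / (10.67·L)]^(1/1.852)
Q = [48.5·114^1.852·0.569^4.8704 / (10.67·1910)]^0.540 = 0.9916 m³/s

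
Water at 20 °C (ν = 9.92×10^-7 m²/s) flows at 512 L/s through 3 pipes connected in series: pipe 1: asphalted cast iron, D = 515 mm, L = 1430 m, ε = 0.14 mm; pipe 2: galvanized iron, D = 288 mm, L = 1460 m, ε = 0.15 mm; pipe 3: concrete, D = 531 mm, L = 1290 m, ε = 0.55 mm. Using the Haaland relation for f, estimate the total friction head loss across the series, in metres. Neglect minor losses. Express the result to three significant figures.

Pipe 1: V = 2.458 m/s, Re = 1.28×10^6, ε/D = 2.72×10^-4, f = 0.01520, h_1 = f(L/D)V²/2g = 13.00 m
Pipe 2: V = 7.860 m/s, Re = 2.28×10^6, ε/D = 5.21×10^-4, f = 0.01708, h_2 = f(L/D)V²/2g = 272.6 m
Pipe 3: V = 2.312 m/s, Re = 1.24×10^6, ε/D = 0.00104, f = 0.02005, h_3 = f(L/D)V²/2g = 13.27 m
Series → Q common, losses add: H = Σh = 298.9 m

H ≈ 299 m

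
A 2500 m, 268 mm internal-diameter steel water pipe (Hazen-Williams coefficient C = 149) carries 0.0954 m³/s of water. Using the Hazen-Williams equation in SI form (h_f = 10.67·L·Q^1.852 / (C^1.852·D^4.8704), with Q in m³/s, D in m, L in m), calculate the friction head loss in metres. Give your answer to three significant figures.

h_f = 10.67·2500·0.0954^1.852 / (149^1.852·0.268^4.8704) = 19.80 m

h_f ≈ 19.8 m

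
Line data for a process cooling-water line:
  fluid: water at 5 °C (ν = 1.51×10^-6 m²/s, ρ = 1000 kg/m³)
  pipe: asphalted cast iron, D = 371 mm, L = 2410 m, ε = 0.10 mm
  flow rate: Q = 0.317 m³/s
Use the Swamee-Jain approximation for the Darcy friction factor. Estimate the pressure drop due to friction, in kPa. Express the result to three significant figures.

V = 4Q/(πD²) = 4·0.317/(π·0.371²) = 2.932 m/s
Re = VD/ν = 2.932·0.371/1.51×10^-6 = 7.20×10^5 → turbulent
ε/D = 0.10/371 = 2.70×10^-4
Swamee-Jain: f = 0.01574
h_f = f(L/D)V²/(2g) = 0.01574·(2410/0.371)·2.932²/(2·9.81) = 44.82 m
Δp = ρg·h_f = 1000·9.81·44.82 = 439.7 kPa

Δp ≈ 440 kPa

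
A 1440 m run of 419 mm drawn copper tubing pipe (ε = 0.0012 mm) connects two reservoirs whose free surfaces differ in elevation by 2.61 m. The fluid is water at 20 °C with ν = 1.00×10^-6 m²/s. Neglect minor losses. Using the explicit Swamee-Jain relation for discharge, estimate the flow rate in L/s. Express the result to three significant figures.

Swamee-Jain (Type II): Q = -0.965·√(gD⁵h_f/L)·ln[ε/(3.7D) + √(3.17ν²L/(gD³h_f))]
√(gD⁵h_f/L) = √(9.81·0.419⁵·2.61/1440) = 0.01515
ε/(3.7D) = 7.74×10^-7; √(3.17ν²L/(gD³h_f)) = 4.92×10^-5
Q = -0.965·0.01515·ln(5.000×10^-5) = 0.1448 m³/s
Check: V = 1.05 m/s, Re = 4.40×10^5, f = 0.01344, h_f = 2.60 m ≈ 2.61 m ✓

Q ≈ 145 L/s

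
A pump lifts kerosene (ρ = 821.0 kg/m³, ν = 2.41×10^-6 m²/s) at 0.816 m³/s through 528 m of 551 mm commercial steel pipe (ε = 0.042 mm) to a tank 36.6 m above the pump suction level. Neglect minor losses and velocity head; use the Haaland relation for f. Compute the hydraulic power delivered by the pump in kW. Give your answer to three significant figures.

P_hyd ≈ 290 kW

V = 4Q/(πD²) = 3.422 m/s; Re = 7.82×10^5; ε/D = 7.62×10^-5; f = 0.01328
h_f = f(L/D)V²/2g = 7.596 m
Total head H = z + h_f = 36.6 + 7.596 = 44.20 m
P_hyd = ρgQH = 821.0·9.81·0.816·44.20 = 290.5 kW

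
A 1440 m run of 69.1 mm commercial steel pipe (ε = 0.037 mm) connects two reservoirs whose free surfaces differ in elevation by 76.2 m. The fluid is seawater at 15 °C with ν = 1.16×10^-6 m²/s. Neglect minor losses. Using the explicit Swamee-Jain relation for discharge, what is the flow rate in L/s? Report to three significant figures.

Q ≈ 7.07 L/s

Swamee-Jain (Type II): Q = -0.965·√(gD⁵h_f/L)·ln[ε/(3.7D) + √(3.17ν²L/(gD³h_f))]
√(gD⁵h_f/L) = √(9.81·0.0691⁵·76.2/1440) = 9.043×10^-4
ε/(3.7D) = 1.45×10^-4; √(3.17ν²L/(gD³h_f)) = 1.58×10^-4
Q = -0.965·9.043×10^-4·ln(3.025×10^-4) = 0.007072 m³/s
Check: V = 1.89 m/s, Re = 1.12×10^5, f = 0.02028, h_f = 76.6 m ≈ 76.2 m ✓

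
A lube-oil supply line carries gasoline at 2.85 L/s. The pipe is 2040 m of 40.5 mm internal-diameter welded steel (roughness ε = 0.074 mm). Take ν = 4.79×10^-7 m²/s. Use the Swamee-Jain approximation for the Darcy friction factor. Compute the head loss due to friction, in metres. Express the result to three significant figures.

V = 4Q/(πD²) = 4·0.00285/(π·0.0405²) = 2.212 m/s
Re = VD/ν = 2.212·0.0405/4.79×10^-7 = 1.87×10^5 → turbulent
ε/D = 0.074/40.5 = 0.00183
Swamee-Jain: f = 0.02405
h_f = f(L/D)V²/(2g) = 0.02405·(2040/0.0405)·2.212²/(2·9.81) = 302.2 m

h_f ≈ 302 m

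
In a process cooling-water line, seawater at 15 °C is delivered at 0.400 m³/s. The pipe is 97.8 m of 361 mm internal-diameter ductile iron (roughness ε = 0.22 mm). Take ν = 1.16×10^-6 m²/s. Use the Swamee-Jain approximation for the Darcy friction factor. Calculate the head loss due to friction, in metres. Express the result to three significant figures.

V = 4Q/(πD²) = 4·0.400/(π·0.361²) = 3.908 m/s
Re = VD/ν = 3.908·0.361/1.16×10^-6 = 1.22×10^6 → turbulent
ε/D = 0.22/361 = 6.09×10^-4
Swamee-Jain: f = 0.01792
h_f = f(L/D)V²/(2g) = 0.01792·(97.8/0.361)·3.908²/(2·9.81) = 3.778 m

h_f ≈ 3.78 m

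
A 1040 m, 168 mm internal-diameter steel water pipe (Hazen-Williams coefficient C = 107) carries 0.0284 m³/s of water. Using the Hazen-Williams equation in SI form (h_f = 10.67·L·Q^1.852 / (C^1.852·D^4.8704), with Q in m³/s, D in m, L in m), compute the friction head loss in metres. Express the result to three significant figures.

h_f = 10.67·1040·0.0284^1.852 / (107^1.852·0.168^4.8704) = 15.68 m

h_f ≈ 15.7 m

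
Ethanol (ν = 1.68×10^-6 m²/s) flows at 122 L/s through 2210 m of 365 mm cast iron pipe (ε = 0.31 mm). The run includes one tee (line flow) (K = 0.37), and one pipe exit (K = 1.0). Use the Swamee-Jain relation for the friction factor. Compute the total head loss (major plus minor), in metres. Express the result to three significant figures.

V = 4Q/(πD²) = 1.166 m/s; V²/2g = 0.06929 m
Re = 2.53×10^5, ε/D = 8.49×10^-4 → f = 0.02028 (Swamee-Jain)
Major: h_f = f(L/D)·V²/2g = 0.02028·6055·0.06929 = 8.507 m
Minor: ΣK = 1.37; h_m = ΣK·V²/2g = 0.09493 m
Total H_L = 8.507 + 0.09493 = 8.602 m

H_L ≈ 8.60 m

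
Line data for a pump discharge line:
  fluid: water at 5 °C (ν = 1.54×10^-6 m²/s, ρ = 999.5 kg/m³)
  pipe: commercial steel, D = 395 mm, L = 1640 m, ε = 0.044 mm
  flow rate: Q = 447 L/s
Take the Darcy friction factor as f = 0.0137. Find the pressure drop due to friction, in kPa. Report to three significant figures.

Δp ≈ 378 kPa

V = 4Q/(πD²) = 4·0.447/(π·0.395²) = 3.648 m/s
h_f = f(L/D)V²/(2g) = 0.01370·(1640/0.395)·3.648²/(2·9.81) = 38.58 m
Δp = ρg·h_f = 999.5·9.81·38.58 = 378.2 kPa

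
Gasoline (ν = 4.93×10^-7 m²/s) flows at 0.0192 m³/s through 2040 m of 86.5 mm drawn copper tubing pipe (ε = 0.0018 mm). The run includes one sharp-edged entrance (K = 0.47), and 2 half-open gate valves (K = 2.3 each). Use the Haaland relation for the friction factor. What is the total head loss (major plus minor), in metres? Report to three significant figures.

H_L ≈ 170 m

V = 4Q/(πD²) = 3.267 m/s; V²/2g = 0.5441 m
Re = 5.73×10^5, ε/D = 2.08×10^-5 → f = 0.01302 (Haaland)
Major: h_f = f(L/D)·V²/2g = 0.01302·23584·0.5441 = 167.1 m
Minor: ΣK = 5.07; h_m = ΣK·V²/2g = 2.758 m
Total H_L = 167.1 + 2.758 = 169.8 m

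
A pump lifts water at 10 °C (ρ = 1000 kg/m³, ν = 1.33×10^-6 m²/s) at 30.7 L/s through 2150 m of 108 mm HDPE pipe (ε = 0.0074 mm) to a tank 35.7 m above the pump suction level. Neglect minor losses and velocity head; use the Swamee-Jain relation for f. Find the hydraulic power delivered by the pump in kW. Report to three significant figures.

P_hyd ≈ 63.4 kW

V = 4Q/(πD²) = 3.351 m/s; Re = 2.72×10^5; ε/D = 6.85×10^-5; f = 0.01535
h_f = f(L/D)V²/2g = 175.0 m
Total head H = z + h_f = 35.7 + 175.0 = 210.7 m
P_hyd = ρgQH = 1000·9.81·0.0307·210.7 = 63.45 kW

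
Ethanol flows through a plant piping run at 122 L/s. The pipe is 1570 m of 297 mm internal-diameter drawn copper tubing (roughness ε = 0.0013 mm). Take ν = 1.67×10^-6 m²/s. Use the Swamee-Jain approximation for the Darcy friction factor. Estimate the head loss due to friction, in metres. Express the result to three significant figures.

h_f ≈ 12.0 m

V = 4Q/(πD²) = 4·0.122/(π·0.297²) = 1.761 m/s
Re = VD/ν = 1.761·0.297/1.67×10^-6 = 3.13×10^5 → turbulent
ε/D = 0.0013/297 = 4.38×10^-6
Swamee-Jain: f = 0.01431
h_f = f(L/D)V²/(2g) = 0.01431·(1570/0.297)·1.761²/(2·9.81) = 11.96 m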